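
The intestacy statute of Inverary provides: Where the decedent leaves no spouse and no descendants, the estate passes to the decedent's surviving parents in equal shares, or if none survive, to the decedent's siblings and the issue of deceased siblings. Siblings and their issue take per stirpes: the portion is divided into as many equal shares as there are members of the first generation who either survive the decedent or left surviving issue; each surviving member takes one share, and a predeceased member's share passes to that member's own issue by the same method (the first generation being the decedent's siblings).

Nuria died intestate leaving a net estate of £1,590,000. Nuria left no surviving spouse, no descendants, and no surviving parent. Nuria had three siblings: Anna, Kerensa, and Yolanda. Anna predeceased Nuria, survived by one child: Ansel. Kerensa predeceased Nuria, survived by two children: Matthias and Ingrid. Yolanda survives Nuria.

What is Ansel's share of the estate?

The entire £1,590,000 passes to the siblings and their issue.
That amount (£1,590,000) is divided into 3 shares of £530,000: Yolanda takes £530,000; Anna's £530,000 share passes to Anna's issue; Kerensa's £530,000 share passes to Kerensa's issue.
Anna's share (£530,000) passes entirely to Ansel.
Kerensa's share (£530,000) is divided into 2 shares of £265,000: Matthias and Ingrid each take £265,000.

Ansel receives £530,000.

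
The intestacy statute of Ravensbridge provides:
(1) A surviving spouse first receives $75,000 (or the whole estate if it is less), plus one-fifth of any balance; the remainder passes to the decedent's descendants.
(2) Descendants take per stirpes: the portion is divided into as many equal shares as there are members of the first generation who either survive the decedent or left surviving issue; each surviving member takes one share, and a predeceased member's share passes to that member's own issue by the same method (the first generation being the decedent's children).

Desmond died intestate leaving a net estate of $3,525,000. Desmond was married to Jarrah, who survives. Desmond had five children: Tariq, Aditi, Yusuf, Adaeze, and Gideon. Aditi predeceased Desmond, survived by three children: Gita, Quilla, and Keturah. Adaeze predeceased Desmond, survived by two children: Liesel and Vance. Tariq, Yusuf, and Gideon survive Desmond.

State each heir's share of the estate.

Jarrah first takes $75,000, leaving a balance of $3,450,000. Jarrah then takes one-fifth of the balance ($690,000), for a total of $765,000. The remaining $2,760,000 passes to the descendants.
The descendants' portion ($2,760,000) is divided into 5 shares of $552,000: Tariq, Yusuf, and Gideon each take $552,000; Aditi's $552,000 share passes to Aditi's issue; Adaeze's $552,000 share passes to Adaeze's issue.
Aditi's share ($552,000) is divided into 3 shares of $184,000: Gita, Quilla, and Keturah each take $184,000.
Adaeze's share ($552,000) is divided into 2 shares of $276,000: Liesel and Vance each take $276,000.

Jarrah: $765,000; Tariq: $552,000; Gita: $184,000; Quilla: $184,000; Keturah: $184,000; Yusuf: $552,000; Liesel: $276,000; Vance: $276,000; Gideon: $552,000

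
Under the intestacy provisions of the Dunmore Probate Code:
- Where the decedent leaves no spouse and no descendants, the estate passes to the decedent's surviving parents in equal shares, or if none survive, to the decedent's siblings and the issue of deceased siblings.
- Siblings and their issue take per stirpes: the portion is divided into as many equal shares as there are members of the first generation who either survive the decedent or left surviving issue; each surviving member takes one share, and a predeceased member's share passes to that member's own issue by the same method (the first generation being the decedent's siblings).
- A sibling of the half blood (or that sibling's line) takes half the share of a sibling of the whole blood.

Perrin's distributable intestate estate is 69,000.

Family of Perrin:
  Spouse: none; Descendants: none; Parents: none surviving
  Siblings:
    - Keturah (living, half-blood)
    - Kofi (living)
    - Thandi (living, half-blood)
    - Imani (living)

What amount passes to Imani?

The entire 69,000 passes to the siblings and their issue.
Counting each half-blood sibling's line as half a unit, there are 3 units in 69,000, so one unit is 23,000. Whole-blood lines (Kofi and Imani) take 23,000 each; half-blood lines (Keturah and Thandi) take 11,500 each.

Imani receives 23,000.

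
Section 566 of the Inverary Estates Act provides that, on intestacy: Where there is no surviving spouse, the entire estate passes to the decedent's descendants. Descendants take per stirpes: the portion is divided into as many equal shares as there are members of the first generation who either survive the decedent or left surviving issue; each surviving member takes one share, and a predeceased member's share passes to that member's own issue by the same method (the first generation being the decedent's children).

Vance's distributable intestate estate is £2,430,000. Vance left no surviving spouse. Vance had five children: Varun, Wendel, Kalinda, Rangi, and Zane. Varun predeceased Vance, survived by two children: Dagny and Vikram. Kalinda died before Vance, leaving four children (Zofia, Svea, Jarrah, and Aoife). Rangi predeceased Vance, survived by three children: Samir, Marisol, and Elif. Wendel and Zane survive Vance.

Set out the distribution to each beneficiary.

Dagny: £243,000; Vikram: £243,000; Wendel: £486,000; Zofia: £121,500; Svea: £121,500; Jarrah: £121,500; Aoife: £121,500; Samir: £162,000; Marisol: £162,000; Elif: £162,000; Zane: £486,000

The entire £2,430,000 passes to the descendants.
That amount (£2,430,000) is divided into 5 shares of £486,000: Wendel and Zane each take £486,000; Varun's £486,000 share passes to Varun's issue; Kalinda's £486,000 share passes to Kalinda's issue; Rangi's £486,000 share passes to Rangi's issue.
Varun's share (£486,000) is divided into 2 shares of £243,000: Dagny and Vikram each take £243,000.
Kalinda's share (£486,000) is divided into 4 shares of £121,500: Zofia, Svea, Jarrah, and Aoife each take £121,500.
Rangi's share (£486,000) is divided into 3 shares of £162,000: Samir, Marisol, and Elif each take £162,000.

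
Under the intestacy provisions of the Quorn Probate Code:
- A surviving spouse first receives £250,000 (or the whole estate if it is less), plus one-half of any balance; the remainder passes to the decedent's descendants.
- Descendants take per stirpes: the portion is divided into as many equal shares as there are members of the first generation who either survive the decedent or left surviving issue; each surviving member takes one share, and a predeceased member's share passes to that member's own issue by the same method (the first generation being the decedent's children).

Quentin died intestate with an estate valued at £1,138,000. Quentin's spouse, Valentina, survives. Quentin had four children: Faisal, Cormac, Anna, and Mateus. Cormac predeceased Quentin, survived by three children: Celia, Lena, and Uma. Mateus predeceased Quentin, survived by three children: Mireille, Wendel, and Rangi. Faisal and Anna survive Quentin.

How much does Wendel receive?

Valentina first takes £250,000, leaving a balance of £888,000. Valentina then takes one-half of the balance (£444,000), for a total of £694,000. The remaining £444,000 passes to the descendants.
The descendants' portion (£444,000) is divided into 4 shares of £111,000: Faisal and Anna each take £111,000; Cormac's £111,000 share passes to Cormac's issue; Mateus's £111,000 share passes to Mateus's issue.
Cormac's share (£111,000) is divided into 3 shares of £37,000: Celia, Lena, and Uma each take £37,000.
Mateus's share (£111,000) is divided into 3 shares of £37,000: Mireille, Wendel, and Rangi each take £37,000.

Wendel receives £37,000.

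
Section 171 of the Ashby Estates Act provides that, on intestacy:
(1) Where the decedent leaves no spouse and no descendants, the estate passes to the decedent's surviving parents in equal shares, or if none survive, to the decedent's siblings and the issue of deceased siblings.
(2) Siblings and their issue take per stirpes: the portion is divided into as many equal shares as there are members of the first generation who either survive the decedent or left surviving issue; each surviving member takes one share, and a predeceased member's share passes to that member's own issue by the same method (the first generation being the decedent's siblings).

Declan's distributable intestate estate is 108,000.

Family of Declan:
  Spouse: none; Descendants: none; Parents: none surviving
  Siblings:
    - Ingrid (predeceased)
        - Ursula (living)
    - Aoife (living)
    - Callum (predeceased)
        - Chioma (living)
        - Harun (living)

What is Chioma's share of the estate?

Chioma receives 18,000.

The entire 108,000 passes to the siblings and their issue.
That amount (108,000) is divided into 3 shares of 36,000: Aoife takes 36,000; Ingrid's 36,000 share passes to Ingrid's issue; Callum's 36,000 share passes to Callum's issue.
Ingrid's share (36,000) passes entirely to Ursula.
Callum's share (36,000) is divided into 2 shares of 18,000: Chioma and Harun each take 18,000.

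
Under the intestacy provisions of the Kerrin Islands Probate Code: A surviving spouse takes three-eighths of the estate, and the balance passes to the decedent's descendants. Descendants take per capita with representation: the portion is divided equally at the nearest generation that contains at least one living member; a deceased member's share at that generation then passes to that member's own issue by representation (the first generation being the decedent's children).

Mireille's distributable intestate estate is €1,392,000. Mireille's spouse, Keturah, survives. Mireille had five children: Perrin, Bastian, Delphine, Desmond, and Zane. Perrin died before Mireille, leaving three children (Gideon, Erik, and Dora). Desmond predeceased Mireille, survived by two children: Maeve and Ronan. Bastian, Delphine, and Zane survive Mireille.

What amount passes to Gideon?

Gideon receives €58,000.

Keturah takes three-eighths of €1,392,000 = €522,000. The remaining €870,000 passes to the descendants.
The descendants' portion (€870,000) is divided into 5 shares of €174,000: Bastian, Delphine, and Zane each take €174,000; Perrin's €174,000 share passes to Perrin's issue; Desmond's €174,000 share passes to Desmond's issue.
Perrin's share (€174,000) is divided into 3 shares of €58,000: Gideon, Erik, and Dora each take €58,000.
Desmond's share (€174,000) is divided into 2 shares of €87,000: Maeve and Ronan each take €87,000.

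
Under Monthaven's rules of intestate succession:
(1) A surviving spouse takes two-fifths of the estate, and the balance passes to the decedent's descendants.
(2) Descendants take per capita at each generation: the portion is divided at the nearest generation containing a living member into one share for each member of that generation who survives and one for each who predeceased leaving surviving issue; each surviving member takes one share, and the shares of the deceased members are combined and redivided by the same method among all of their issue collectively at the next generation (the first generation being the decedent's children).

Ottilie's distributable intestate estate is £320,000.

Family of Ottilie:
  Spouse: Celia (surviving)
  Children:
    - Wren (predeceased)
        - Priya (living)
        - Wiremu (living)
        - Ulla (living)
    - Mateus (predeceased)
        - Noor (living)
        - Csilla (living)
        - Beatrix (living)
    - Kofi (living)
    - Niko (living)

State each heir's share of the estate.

Celia takes two-fifths of £320,000 = £128,000. The remaining £192,000 passes to the descendants.
The descendants' portion (£192,000) is divided at the children's generation into 4 shares of £48,000. Kofi and Niko each take £48,000. The 2 shares of the deceased (Wren and Mateus) are combined into a pool of £96,000.
That pool (£96,000) is divided at the grandchildren's generation equally among Priya, Wiremu, Ulla, Noor, Csilla, and Beatrix: £16,000 each.

Celia: £128,000; Priya: £16,000; Wiremu: £16,000; Ulla: £16,000; Noor: £16,000; Csilla: £16,000; Beatrix: £16,000; Kofi: £48,000; Niko: £48,000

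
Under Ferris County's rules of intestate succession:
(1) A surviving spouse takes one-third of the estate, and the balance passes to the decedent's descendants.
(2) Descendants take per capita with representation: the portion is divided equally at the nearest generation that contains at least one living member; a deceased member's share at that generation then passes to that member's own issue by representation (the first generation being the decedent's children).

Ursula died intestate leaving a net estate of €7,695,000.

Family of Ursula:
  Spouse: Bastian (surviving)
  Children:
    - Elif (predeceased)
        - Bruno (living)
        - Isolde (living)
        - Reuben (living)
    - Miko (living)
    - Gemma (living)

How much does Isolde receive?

Bastian takes one-third of €7,695,000 = €2,565,000. The remaining €5,130,000 passes to the descendants.
The descendants' portion (€5,130,000) is divided into 3 shares of €1,710,000: Miko and Gemma each take €1,710,000; Elif's €1,710,000 share passes to Elif's issue.
Elif's share (€1,710,000) is divided into 3 shares of €570,000: Bruno, Isolde, and Reuben each take €570,000.

Isolde receives €570,000.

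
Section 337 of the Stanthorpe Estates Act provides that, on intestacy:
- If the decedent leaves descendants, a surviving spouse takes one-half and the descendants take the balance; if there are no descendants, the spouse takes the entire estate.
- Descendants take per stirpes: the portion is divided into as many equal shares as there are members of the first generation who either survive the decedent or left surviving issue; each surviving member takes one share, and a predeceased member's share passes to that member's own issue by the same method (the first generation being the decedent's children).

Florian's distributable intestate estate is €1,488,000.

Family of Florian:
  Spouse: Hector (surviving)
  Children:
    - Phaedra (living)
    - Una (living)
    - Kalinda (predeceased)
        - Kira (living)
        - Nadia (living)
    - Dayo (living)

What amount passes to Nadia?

Nadia receives €93,000.

Hector takes one-half of €1,488,000 = €744,000. The remaining €744,000 passes to the descendants.
The descendants' portion (€744,000) is divided into 4 shares of €186,000: Phaedra, Una, and Dayo each take €186,000; Kalinda's €186,000 share passes to Kalinda's issue.
Kalinda's share (€186,000) is divided into 2 shares of €93,000: Kira and Nadia each take €93,000.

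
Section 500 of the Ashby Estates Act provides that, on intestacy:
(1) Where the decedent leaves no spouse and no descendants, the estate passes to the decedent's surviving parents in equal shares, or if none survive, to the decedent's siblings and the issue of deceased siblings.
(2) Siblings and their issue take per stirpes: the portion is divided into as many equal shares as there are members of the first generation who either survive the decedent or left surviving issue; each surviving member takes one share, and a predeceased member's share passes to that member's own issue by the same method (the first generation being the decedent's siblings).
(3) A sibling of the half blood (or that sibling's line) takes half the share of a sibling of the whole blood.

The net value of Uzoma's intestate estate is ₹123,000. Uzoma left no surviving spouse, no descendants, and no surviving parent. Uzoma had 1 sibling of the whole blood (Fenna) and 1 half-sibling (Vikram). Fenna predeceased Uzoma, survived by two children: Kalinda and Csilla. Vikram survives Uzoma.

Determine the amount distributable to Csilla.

Csilla receives ₹41,000.

The entire ₹123,000 passes to the siblings and their issue.
Counting each half-blood sibling's line as half a unit, there are 3/2 units in ₹123,000, so one unit is ₹82,000. Whole-blood lines (Fenna) take ₹82,000 each; half-blood lines (Vikram) take ₹41,000 each.
Fenna's share (₹82,000) is divided into 2 shares of ₹41,000: Kalinda and Csilla each take ₹41,000.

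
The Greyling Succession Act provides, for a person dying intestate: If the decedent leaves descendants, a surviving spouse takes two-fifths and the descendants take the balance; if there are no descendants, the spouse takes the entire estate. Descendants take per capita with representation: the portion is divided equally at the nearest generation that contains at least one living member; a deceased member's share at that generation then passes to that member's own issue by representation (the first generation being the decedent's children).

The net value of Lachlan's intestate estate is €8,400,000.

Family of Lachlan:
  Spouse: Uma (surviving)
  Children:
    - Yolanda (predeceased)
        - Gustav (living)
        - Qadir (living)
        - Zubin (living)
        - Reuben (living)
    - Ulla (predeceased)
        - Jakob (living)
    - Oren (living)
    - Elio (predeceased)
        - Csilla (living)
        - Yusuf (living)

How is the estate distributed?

Uma takes two-fifths of €8,400,000 = €3,360,000. The remaining €5,040,000 passes to the descendants.
The descendants' portion (€5,040,000) is divided into 4 shares of €1,260,000: Oren takes €1,260,000; Yolanda's €1,260,000 share passes to Yolanda's issue; Ulla's €1,260,000 share passes to Ulla's issue; Elio's €1,260,000 share passes to Elio's issue.
Yolanda's share (€1,260,000) is divided into 4 shares of €315,000: Gustav, Qadir, Zubin, and Reuben each take €315,000.
Ulla's share (€1,260,000) passes entirely to Jakob.
Elio's share (€1,260,000) is divided into 2 shares of €630,000: Csilla and Yusuf each take €630,000.

Uma: €3,360,000; Gustav: €315,000; Qadir: €315,000; Zubin: €315,000; Reuben: €315,000; Jakob: €1,260,000; Oren: €1,260,000; Csilla: €630,000; Yusuf: €630,000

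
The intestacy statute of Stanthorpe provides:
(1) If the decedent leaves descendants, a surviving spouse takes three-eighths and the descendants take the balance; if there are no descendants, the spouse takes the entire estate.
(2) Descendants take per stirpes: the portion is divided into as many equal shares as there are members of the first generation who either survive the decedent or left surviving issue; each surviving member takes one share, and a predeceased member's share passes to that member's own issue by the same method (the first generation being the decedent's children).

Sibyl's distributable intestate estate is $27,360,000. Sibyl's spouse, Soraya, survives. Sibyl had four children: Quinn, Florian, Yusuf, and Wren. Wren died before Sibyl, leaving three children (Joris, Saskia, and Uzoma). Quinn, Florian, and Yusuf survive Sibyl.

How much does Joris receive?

Soraya takes three-eighths of $27,360,000 = $10,260,000. The remaining $17,100,000 passes to the descendants.
The descendants' portion ($17,100,000) is divided into 4 shares of $4,275,000: Quinn, Florian, and Yusuf each take $4,275,000; Wren's $4,275,000 share passes to Wren's issue.
Wren's share ($4,275,000) is divided into 3 shares of $1,425,000: Joris, Saskia, and Uzoma each take $1,425,000.

Joris receives $1,425,000.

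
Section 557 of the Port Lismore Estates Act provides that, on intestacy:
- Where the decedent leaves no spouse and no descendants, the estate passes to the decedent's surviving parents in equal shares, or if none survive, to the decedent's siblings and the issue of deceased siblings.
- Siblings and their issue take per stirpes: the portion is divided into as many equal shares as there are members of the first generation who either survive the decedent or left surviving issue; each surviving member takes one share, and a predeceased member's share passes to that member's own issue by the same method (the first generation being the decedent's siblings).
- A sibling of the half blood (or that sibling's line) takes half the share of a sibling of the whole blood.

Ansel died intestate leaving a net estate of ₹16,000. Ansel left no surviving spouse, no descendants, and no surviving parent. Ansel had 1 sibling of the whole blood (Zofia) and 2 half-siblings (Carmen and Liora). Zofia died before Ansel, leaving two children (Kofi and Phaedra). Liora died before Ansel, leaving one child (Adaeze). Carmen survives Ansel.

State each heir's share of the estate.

The entire ₹16,000 passes to the siblings and their issue.
Counting each half-blood sibling's line as half a unit, there are 2 units in ₹16,000, so one unit is ₹8,000. Whole-blood lines (Zofia) take ₹8,000 each; half-blood lines (Carmen and Liora) take ₹4,000 each.
Zofia's share (₹8,000) is divided into 2 shares of ₹4,000: Kofi and Phaedra each take ₹4,000.
Liora's share (₹4,000) passes entirely to Adaeze.

Carmen: ₹4,000; Kofi: ₹4,000; Phaedra: ₹4,000; Adaeze: ₹4,000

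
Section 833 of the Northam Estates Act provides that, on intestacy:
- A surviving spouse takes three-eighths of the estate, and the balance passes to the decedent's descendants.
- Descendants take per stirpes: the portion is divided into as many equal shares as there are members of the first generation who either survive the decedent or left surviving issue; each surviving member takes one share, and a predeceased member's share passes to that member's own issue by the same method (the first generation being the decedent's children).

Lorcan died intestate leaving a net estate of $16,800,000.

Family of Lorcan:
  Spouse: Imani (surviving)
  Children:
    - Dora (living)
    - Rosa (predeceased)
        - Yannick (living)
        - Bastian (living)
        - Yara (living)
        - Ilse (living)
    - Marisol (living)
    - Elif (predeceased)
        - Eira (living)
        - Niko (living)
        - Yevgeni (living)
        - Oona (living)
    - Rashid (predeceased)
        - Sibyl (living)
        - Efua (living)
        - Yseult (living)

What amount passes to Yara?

Imani takes three-eighths of $16,800,000 = $6,300,000. The remaining $10,500,000 passes to the descendants.
The descendants' portion ($10,500,000) is divided into 5 shares of $2,100,000: Dora and Marisol each take $2,100,000; Rosa's $2,100,000 share passes to Rosa's issue; Elif's $2,100,000 share passes to Elif's issue; Rashid's $2,100,000 share passes to Rashid's issue.
Rosa's share ($2,100,000) is divided into 4 shares of $525,000: Yannick, Bastian, Yara, and Ilse each take $525,000.
Elif's share ($2,100,000) is divided into 4 shares of $525,000: Eira, Niko, Yevgeni, and Oona each take $525,000.
Rashid's share ($2,100,000) is divided into 3 shares of $700,000: Sibyl, Efua, and Yseult each take $700,000.

Yara receives $525,000.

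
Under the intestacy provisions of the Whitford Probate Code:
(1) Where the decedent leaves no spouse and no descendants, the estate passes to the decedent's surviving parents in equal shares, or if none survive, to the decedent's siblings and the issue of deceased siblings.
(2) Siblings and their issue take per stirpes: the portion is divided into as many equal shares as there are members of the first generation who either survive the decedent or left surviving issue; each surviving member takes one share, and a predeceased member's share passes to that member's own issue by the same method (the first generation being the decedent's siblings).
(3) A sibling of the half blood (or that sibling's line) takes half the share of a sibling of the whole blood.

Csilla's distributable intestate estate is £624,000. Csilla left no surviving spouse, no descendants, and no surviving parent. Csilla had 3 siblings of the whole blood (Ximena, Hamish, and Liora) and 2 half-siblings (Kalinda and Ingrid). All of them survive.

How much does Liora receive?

The entire £624,000 passes to the siblings and their issue.
Counting each half-blood sibling's line as half a unit, there are 4 units in £624,000, so one unit is £156,000. Whole-blood lines (Ximena, Hamish, and Liora) take £156,000 each; half-blood lines (Kalinda and Ingrid) take £78,000 each.

Liora receives £156,000.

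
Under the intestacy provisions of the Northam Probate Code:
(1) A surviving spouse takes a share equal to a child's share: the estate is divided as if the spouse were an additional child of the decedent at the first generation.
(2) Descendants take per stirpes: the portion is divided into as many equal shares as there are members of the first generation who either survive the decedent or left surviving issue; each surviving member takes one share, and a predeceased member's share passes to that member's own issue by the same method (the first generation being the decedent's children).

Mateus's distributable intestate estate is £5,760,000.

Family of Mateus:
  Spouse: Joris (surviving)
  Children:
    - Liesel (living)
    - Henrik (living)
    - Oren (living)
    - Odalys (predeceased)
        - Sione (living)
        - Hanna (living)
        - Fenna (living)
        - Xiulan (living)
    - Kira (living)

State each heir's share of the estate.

Joris: £960,000; Liesel: £960,000; Henrik: £960,000; Oren: £960,000; Sione: £240,000; Hanna: £240,000; Fenna: £240,000; Xiulan: £240,000; Kira: £960,000

The spouse counts as an additional share at the children's level, so there are 6 primary shares of £960,000. Joris takes one such share (£960,000).
The children's combined portion (£4,800,000) is divided into 5 shares of £960,000: Liesel, Henrik, Oren, and Kira each take £960,000; Odalys's £960,000 share passes to Odalys's issue.
Odalys's share (£960,000) is divided into 4 shares of £240,000: Sione, Hanna, Fenna, and Xiulan each take £240,000.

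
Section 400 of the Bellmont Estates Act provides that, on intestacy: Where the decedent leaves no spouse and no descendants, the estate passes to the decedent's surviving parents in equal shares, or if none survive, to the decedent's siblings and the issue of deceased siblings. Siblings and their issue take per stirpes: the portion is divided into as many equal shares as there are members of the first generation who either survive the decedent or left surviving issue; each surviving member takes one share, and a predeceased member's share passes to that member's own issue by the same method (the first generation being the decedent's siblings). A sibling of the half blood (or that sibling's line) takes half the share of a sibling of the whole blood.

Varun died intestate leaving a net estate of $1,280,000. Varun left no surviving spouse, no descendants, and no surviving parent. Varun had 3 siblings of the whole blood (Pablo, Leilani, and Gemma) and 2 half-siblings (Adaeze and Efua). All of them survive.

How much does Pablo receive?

Pablo receives $320,000.

The entire $1,280,000 passes to the siblings and their issue.
Counting each half-blood sibling's line as half a unit, there are 4 units in $1,280,000, so one unit is $320,000. Whole-blood lines (Pablo, Leilani, and Gemma) take $320,000 each; half-blood lines (Adaeze and Efua) take $160,000 each.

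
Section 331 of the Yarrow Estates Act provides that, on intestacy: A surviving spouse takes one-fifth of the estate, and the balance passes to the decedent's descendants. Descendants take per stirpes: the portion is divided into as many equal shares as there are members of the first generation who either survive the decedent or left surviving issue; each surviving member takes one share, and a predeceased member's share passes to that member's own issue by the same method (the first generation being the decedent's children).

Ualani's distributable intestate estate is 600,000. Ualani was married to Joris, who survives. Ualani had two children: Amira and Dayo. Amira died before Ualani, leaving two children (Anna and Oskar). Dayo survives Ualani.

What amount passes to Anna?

Anna receives 120,000.

Joris takes one-fifth of 600,000 = 120,000. The remaining 480,000 passes to the descendants.
The descendants' portion (480,000) is divided into 2 shares of 240,000: Dayo takes 240,000; Amira's 240,000 share passes to Amira's issue.
Amira's share (240,000) is divided into 2 shares of 120,000: Anna and Oskar each take 120,000.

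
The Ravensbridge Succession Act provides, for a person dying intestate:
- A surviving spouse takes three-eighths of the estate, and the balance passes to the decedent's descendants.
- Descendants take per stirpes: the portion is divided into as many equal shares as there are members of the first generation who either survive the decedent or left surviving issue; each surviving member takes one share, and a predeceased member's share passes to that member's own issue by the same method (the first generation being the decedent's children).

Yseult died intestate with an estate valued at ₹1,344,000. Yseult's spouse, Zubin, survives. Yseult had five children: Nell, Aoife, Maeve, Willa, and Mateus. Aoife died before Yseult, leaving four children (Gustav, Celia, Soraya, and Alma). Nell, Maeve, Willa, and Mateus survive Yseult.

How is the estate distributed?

Zubin: ₹504,000; Nell: ₹168,000; Gustav: ₹42,000; Celia: ₹42,000; Soraya: ₹42,000; Alma: ₹42,000; Maeve: ₹168,000; Willa: ₹168,000; Mateus: ₹168,000

Zubin takes three-eighths of ₹1,344,000 = ₹504,000. The remaining ₹840,000 passes to the descendants.
The descendants' portion (₹840,000) is divided into 5 shares of ₹168,000: Nell, Maeve, Willa, and Mateus each take ₹168,000; Aoife's ₹168,000 share passes to Aoife's issue.
Aoife's share (₹168,000) is divided into 4 shares of ₹42,000: Gustav, Celia, Soraya, and Alma each take ₹42,000.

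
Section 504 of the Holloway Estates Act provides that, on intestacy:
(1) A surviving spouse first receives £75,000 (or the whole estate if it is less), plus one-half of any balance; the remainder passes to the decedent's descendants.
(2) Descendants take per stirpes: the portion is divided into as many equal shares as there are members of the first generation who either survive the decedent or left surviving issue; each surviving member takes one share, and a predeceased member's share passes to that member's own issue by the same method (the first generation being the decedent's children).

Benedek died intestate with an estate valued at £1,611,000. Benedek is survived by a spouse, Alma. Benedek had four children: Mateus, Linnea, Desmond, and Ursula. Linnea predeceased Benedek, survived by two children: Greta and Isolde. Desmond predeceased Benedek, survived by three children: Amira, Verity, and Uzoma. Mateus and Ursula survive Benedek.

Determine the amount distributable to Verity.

Alma first takes £75,000, leaving a balance of £1,536,000. Alma then takes one-half of the balance (£768,000), for a total of £843,000. The remaining £768,000 passes to the descendants.
The descendants' portion (£768,000) is divided into 4 shares of £192,000: Mateus and Ursula each take £192,000; Linnea's £192,000 share passes to Linnea's issue; Desmond's £192,000 share passes to Desmond's issue.
Linnea's share (£192,000) is divided into 2 shares of £96,000: Greta and Isolde each take £96,000.
Desmond's share (£192,000) is divided into 3 shares of £64,000: Amira, Verity, and Uzoma each take £64,000.

Verity receives £64,000.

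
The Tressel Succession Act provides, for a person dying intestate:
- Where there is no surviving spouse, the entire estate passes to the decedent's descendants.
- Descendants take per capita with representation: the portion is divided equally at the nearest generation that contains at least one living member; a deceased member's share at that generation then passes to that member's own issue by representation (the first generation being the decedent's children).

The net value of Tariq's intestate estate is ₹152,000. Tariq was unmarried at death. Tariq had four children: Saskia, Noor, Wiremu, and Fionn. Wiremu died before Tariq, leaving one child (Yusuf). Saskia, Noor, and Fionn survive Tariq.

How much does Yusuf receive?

Yusuf receives ₹38,000.

The entire ₹152,000 passes to the descendants.
That amount (₹152,000) is divided into 4 shares of ₹38,000: Saskia, Noor, and Fionn each take ₹38,000; Wiremu's ₹38,000 share passes to Wiremu's issue.
Wiremu's share (₹38,000) passes entirely to Yusuf.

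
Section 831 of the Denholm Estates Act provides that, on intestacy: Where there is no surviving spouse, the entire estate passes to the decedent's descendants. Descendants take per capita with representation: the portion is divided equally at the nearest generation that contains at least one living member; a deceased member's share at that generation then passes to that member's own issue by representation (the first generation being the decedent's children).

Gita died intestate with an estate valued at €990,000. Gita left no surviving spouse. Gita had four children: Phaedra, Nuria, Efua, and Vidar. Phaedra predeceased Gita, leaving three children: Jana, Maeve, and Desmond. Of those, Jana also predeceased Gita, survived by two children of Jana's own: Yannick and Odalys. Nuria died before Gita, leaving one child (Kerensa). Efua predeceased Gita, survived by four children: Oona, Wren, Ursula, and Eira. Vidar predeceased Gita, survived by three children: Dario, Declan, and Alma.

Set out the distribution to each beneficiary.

Yannick: €45,000; Odalys: €45,000; Maeve: €90,000; Desmond: €90,000; Kerensa: €90,000; Oona: €90,000; Wren: €90,000; Ursula: €90,000; Eira: €90,000; Dario: €90,000; Declan: €90,000; Alma: €90,000

The entire €990,000 passes to the descendants.
No child survives, so the initial division is made at the grandchildren's generation.
That amount (€990,000) is divided into 11 shares of €90,000: Maeve, Desmond, Kerensa, Oona, Wren, Ursula, Eira, Dario, Declan, and Alma each take €90,000; Jana's €90,000 share passes to Jana's issue.
Jana's share (€90,000) is divided into 2 shares of €45,000: Yannick and Odalys each take €45,000.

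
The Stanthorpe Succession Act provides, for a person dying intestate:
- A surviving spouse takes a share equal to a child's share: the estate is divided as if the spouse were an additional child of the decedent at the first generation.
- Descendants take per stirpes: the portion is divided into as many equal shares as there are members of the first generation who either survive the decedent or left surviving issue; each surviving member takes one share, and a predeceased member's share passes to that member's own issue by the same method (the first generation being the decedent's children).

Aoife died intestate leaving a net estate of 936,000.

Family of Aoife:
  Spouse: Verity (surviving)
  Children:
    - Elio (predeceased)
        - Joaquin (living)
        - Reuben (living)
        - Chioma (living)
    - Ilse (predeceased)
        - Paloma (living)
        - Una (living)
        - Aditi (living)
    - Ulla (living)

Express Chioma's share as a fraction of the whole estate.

Chioma receives 1/12 of the estate.

The spouse counts as an additional share at the children's level, so there are 4 primary shares of 234,000. Verity takes one such share (234,000).
The children's combined portion (702,000) is divided into 3 shares of 234,000: Ulla takes 234,000; Elio's 234,000 share passes to Elio's issue; Ilse's 234,000 share passes to Ilse's issue.
Elio's share (234,000) is divided into 3 shares of 78,000: Joaquin, Reuben, and Chioma each take 78,000.
Ilse's share (234,000) is divided into 3 shares of 78,000: Paloma, Una, and Aditi each take 78,000.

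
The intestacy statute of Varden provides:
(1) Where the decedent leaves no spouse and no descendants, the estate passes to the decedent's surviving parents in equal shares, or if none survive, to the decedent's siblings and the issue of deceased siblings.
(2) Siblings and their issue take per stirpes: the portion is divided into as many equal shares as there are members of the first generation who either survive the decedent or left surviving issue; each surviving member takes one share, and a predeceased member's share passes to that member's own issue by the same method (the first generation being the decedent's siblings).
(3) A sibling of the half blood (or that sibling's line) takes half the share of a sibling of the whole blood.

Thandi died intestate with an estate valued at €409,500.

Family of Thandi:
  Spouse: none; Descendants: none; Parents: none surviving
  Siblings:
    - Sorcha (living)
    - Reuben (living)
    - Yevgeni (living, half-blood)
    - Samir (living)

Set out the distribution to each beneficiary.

Sorcha: €117,000; Reuben: €117,000; Yevgeni: €58,500; Samir: €117,000

The entire €409,500 passes to the siblings and their issue.
Counting each half-blood sibling's line as half a unit, there are 7/2 units in €409,500, so one unit is €117,000. Whole-blood lines (Sorcha, Reuben, and Samir) take €117,000 each; half-blood lines (Yevgeni) take €58,500 each.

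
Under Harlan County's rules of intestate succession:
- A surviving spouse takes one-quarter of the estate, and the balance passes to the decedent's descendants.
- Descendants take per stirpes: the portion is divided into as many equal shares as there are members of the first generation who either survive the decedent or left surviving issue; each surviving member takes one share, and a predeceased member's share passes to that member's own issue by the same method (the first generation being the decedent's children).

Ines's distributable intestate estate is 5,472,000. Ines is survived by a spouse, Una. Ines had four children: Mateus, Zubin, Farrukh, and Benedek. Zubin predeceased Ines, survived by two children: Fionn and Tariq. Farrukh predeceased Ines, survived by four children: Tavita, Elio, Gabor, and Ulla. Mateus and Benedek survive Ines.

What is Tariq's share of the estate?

Una takes one-quarter of 5,472,000 = 1,368,000. The remaining 4,104,000 passes to the descendants.
The descendants' portion (4,104,000) is divided into 4 shares of 1,026,000: Mateus and Benedek each take 1,026,000; Zubin's 1,026,000 share passes to Zubin's issue; Farrukh's 1,026,000 share passes to Farrukh's issue.
Zubin's share (1,026,000) is divided into 2 shares of 513,000: Fionn and Tariq each take 513,000.
Farrukh's share (1,026,000) is divided into 4 shares of 256,500: Tavita, Elio, Gabor, and Ulla each take 256,500.

Tariq receives 513,000.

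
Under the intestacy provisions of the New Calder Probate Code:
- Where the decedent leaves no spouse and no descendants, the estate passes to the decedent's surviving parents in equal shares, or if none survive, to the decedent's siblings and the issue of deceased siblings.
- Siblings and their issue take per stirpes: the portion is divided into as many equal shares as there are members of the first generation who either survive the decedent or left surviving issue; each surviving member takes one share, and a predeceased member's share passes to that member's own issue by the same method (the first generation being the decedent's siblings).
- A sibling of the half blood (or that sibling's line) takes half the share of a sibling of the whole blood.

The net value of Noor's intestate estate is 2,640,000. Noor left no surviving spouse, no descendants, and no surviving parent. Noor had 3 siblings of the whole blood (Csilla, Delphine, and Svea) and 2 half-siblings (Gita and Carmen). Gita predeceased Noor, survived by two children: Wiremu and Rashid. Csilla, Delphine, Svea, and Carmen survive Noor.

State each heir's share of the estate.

The entire 2,640,000 passes to the siblings and their issue.
Counting each half-blood sibling's line as half a unit, there are 4 units in 2,640,000, so one unit is 660,000. Whole-blood lines (Csilla, Delphine, and Svea) take 660,000 each; half-blood lines (Gita and Carmen) take 330,000 each.
Gita's share (330,000) is divided into 2 shares of 165,000: Wiremu and Rashid each take 165,000.

Csilla: 660,000; Delphine: 660,000; Wiremu: 165,000; Rashid: 165,000; Svea: 660,000; Carmen: 330,000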